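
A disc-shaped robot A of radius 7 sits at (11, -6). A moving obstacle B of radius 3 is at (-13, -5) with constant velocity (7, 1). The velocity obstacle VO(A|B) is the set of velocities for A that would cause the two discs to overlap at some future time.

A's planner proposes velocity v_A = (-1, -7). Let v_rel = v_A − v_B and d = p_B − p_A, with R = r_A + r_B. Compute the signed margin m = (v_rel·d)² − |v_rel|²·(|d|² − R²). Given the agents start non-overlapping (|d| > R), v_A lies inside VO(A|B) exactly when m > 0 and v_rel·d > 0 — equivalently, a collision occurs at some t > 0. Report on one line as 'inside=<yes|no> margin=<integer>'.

d = (-24, 1),  |d|² = 577;  R = 7+3 = 10,  c = 577−10² = 477
v_rel = (-8, -8),  |v_rel|² = 128;  v_rel·d = (-8)·(-24) + (-8)·(1) = 184
128·t² − 368·t + 477 = 0  ⇒  m = 184² − 128·477 = -27200
m = -27200 < 0,  v_rel·d = 184 > 0  ⇒  outside

inside=no margin=-27200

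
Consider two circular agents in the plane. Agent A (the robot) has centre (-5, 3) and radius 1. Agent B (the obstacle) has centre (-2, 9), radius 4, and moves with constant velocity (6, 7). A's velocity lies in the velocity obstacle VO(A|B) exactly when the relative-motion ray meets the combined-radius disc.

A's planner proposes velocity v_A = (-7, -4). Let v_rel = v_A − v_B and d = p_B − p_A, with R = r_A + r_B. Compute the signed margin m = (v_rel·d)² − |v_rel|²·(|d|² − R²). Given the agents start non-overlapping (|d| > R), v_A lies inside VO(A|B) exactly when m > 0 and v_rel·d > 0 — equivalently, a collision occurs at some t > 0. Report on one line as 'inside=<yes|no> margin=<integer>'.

d = (3, 6),  |d|² = 45;  R = 1+4 = 5,  c = 45−5² = 20
v_rel = (-13, -11),  |v_rel|² = 290;  v_rel·d = (-13)·(3) + (-11)·(6) = -105
290·t² + 210·t + 20 = 0  ⇒  m = (-105)² − 290·20 = 5225
m = 5225 > 0,  v_rel·d = -105 < 0  ⇒  outside

inside=no margin=5225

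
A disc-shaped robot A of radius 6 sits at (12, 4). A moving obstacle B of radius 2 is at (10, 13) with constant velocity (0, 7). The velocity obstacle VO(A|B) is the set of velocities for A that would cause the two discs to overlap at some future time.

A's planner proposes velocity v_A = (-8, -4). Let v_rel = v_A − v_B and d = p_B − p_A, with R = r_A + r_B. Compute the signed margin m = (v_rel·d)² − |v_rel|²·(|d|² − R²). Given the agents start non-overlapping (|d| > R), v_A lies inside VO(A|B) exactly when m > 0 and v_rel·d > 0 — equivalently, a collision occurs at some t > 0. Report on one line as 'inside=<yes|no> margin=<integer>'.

d = (-2, 9),  |d|² = 85;  R = 6+2 = 8,  c = 85−8² = 21
v_rel = (-8, -11),  |v_rel|² = 185;  v_rel·d = (-8)·(-2) + (-11)·(9) = -83
185·t² + 166·t + 21 = 0  ⇒  m = (-83)² − 185·21 = 3004
m = 3004 > 0,  v_rel·d = -83 < 0  ⇒  outside

inside=no margin=3004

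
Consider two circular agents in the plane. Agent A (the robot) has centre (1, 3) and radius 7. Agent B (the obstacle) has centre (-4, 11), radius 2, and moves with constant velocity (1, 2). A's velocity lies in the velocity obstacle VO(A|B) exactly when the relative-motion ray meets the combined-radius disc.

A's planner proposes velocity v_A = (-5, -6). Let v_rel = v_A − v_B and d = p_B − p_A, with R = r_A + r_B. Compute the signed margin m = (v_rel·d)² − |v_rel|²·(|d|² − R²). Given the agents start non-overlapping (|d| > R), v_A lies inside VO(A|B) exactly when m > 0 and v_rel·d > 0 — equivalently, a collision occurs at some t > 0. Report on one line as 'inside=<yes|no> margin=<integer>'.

d = (-5, 8),  |d|² = 89;  R = 7+2 = 9,  c = 89−9² = 8
v_rel = (-6, -8),  |v_rel|² = 100;  v_rel·d = (-6)·(-5) + (-8)·(8) = -34
100·t² + 68·t + 8 = 0  ⇒  m = (-34)² − 100·8 = 356
m = 356 > 0,  v_rel·d = -34 < 0  ⇒  outside

inside=no margin=356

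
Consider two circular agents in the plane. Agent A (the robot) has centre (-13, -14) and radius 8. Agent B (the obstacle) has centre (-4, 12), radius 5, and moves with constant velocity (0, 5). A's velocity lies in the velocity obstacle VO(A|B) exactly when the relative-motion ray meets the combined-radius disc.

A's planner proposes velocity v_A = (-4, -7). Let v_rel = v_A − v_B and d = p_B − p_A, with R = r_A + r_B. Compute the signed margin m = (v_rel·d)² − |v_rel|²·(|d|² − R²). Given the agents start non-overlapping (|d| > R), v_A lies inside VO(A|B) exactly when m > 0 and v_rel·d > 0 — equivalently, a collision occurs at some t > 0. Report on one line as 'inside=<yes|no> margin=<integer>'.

d = (9, 26),  |d|² = 757;  R = 8+5 = 13,  c = 757−13² = 588
v_rel = (-4, -12),  |v_rel|² = 160;  v_rel·d = (-4)·(9) + (-12)·(26) = -348
160·t² + 696·t + 588 = 0  ⇒  m = (-348)² − 160·588 = 27024
m = 27024 > 0,  v_rel·d = -348 < 0  ⇒  outside

inside=no margin=27024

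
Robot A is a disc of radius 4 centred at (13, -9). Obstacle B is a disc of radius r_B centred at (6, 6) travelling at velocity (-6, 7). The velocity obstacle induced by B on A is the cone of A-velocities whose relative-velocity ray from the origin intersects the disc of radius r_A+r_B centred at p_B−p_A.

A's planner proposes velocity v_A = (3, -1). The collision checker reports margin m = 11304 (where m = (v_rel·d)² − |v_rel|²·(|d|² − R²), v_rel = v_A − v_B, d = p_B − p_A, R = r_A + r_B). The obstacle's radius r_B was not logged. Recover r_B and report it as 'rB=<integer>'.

m = 11304
d = (-7, 15);  v_rel = (9, -8),  |v_rel|² = 145
v_rel×d = (9)·(15) − (-8)·(-7) = 79
since m = R²·145 − 79²:  R² = (6241 + 11304) / 145 = 121
R = √121 = 11  ⇒  r_B = 11 − 4 = 7

rB=7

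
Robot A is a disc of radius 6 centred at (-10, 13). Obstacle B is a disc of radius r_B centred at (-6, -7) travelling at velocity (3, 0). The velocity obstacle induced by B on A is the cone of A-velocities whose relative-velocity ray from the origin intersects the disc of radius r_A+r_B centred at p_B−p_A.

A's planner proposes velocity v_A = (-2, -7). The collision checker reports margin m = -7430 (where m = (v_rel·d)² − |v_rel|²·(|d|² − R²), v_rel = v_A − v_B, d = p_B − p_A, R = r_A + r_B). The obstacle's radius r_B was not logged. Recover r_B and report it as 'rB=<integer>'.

m = -7430
d = (4, -20);  v_rel = (-5, -7),  |v_rel|² = 74
v_rel×d = (-5)·(-20) − (-7)·(4) = 128
since m = R²·74 − 128²:  R² = (16384 + -7430) / 74 = 121
R = √121 = 11  ⇒  r_B = 11 − 6 = 5

rB=5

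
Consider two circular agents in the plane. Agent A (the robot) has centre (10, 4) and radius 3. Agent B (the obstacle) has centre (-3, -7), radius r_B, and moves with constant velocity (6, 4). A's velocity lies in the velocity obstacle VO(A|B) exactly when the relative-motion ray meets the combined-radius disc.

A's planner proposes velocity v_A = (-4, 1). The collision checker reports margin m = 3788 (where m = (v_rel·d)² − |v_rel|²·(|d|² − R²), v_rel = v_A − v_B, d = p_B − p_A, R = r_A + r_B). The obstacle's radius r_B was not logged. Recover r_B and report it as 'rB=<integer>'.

m = 3788
d = (-13, -11);  v_rel = (-10, -3),  |v_rel|² = 109
v_rel×d = (-10)·(-11) − (-3)·(-13) = 71
since m = R²·109 − 71²:  R² = (5041 + 3788) / 109 = 81
R = √81 = 9  ⇒  r_B = 9 − 3 = 6

rB=6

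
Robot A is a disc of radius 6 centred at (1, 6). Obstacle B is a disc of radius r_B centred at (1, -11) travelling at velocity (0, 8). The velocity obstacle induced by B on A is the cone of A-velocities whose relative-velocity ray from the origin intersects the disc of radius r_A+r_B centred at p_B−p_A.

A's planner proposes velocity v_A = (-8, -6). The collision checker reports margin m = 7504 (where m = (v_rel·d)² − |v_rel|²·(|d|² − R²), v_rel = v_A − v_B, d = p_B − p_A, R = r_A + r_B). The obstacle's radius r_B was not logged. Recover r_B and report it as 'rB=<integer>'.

m = 7504
d = (0, -17);  v_rel = (-8, -14),  |v_rel|² = 260
v_rel×d = (-8)·(-17) − (-14)·(0) = 136
since m = R²·260 − 136²:  R² = (18496 + 7504) / 260 = 100
R = √100 = 10  ⇒  r_B = 10 − 6 = 4

rB=4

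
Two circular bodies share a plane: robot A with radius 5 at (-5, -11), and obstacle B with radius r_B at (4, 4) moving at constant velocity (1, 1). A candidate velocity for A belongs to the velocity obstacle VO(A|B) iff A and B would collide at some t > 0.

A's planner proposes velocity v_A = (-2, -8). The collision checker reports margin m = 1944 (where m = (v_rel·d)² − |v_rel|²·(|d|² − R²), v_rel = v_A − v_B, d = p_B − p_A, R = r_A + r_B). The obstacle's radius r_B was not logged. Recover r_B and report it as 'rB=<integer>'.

m = 1944
d = (9, 15);  v_rel = (-3, -9),  |v_rel|² = 90
v_rel×d = (-3)·(15) − (-9)·(9) = 36
since m = R²·90 − 36²:  R² = (1296 + 1944) / 90 = 36
R = √36 = 6  ⇒  r_B = 6 − 5 = 1

rB=1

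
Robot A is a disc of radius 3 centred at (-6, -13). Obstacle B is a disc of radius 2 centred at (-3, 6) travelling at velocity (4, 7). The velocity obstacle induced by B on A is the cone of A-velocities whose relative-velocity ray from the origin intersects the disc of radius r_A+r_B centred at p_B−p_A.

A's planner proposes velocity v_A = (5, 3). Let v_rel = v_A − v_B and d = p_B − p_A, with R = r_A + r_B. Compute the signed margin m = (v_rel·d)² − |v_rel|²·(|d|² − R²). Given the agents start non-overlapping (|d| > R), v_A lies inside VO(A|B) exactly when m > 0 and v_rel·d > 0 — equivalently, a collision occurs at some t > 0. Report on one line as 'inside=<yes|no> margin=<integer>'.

d = (3, 19),  |d|² = 370;  R = 3+2 = 5,  c = 370−5² = 345
v_rel = (1, -4),  |v_rel|² = 17;  v_rel·d = (1)·(3) + (-4)·(19) = -73
17·t² + 146·t + 345 = 0  ⇒  m = (-73)² − 17·345 = -536
m = -536 < 0,  v_rel·d = -73 < 0  ⇒  outside

inside=no margin=-536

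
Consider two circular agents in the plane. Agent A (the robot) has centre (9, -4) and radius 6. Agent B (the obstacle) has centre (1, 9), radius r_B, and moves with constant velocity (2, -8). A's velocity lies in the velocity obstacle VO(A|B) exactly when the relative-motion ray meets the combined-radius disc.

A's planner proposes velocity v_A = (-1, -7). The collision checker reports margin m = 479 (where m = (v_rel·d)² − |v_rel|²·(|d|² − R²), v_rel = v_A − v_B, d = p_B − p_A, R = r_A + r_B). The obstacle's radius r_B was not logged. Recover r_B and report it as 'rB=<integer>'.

m = 479
d = (-8, 13);  v_rel = (-3, 1),  |v_rel|² = 10
v_rel×d = (-3)·(13) − (1)·(-8) = -31
since m = R²·10 − (-31)²:  R² = (961 + 479) / 10 = 144
R = √144 = 12  ⇒  r_B = 12 − 6 = 6

rB=6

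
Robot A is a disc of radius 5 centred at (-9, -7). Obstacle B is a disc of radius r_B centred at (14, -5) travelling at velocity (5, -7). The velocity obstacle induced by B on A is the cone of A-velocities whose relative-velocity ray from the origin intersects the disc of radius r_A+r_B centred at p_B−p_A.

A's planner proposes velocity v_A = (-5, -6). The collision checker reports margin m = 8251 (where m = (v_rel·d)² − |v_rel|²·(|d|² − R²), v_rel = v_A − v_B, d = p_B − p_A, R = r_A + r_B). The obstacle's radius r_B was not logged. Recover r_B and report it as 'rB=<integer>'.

m = 8251
d = (23, 2);  v_rel = (-10, 1),  |v_rel|² = 101
v_rel×d = (-10)·(2) − (1)·(23) = -43
since m = R²·101 − (-43)²:  R² = (1849 + 8251) / 101 = 100
R = √100 = 10  ⇒  r_B = 10 − 5 = 5

rB=5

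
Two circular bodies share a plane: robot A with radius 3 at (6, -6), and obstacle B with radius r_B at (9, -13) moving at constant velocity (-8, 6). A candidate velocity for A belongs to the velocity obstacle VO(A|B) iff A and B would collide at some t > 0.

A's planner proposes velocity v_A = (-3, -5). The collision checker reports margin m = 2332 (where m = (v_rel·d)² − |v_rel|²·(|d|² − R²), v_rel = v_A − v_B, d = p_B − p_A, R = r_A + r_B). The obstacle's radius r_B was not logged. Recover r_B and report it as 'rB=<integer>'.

m = 2332
d = (3, -7);  v_rel = (5, -11),  |v_rel|² = 146
v_rel×d = (5)·(-7) − (-11)·(3) = -2
since m = R²·146 − (-2)²:  R² = (4 + 2332) / 146 = 16
R = √16 = 4  ⇒  r_B = 4 − 3 = 1

rB=1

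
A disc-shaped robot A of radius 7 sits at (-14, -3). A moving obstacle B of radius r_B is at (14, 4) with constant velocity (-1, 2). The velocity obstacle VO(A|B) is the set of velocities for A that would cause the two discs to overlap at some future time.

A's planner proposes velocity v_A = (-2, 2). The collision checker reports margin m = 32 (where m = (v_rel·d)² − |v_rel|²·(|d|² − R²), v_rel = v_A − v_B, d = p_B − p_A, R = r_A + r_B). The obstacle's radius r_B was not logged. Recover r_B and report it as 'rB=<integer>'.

m = 32
d = (28, 7);  v_rel = (-1, 0),  |v_rel|² = 1
v_rel×d = (-1)·(7) − (0)·(28) = -7
since m = R²·1 − (-7)²:  R² = (49 + 32) / 1 = 81
R = √81 = 9  ⇒  r_B = 9 − 7 = 2

rB=2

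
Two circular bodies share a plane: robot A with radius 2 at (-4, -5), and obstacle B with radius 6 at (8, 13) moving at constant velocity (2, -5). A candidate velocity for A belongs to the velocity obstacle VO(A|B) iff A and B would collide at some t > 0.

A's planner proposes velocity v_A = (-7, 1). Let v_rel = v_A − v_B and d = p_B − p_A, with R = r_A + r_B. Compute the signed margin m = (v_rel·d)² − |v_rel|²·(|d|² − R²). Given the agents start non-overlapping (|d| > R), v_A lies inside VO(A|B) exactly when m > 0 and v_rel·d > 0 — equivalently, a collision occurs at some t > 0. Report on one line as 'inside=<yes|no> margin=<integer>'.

d = (12, 18),  |d|² = 468;  R = 2+6 = 8,  c = 468−8² = 404
v_rel = (-9, 6),  |v_rel|² = 117;  v_rel·d = (-9)·(12) + (6)·(18) = 0
117·t² − 0·t + 404 = 0  ⇒  m = 0² − 117·404 = -47268
m = -47268 < 0,  v_rel·d = 0 = 0  ⇒  outside

inside=no margin=-47268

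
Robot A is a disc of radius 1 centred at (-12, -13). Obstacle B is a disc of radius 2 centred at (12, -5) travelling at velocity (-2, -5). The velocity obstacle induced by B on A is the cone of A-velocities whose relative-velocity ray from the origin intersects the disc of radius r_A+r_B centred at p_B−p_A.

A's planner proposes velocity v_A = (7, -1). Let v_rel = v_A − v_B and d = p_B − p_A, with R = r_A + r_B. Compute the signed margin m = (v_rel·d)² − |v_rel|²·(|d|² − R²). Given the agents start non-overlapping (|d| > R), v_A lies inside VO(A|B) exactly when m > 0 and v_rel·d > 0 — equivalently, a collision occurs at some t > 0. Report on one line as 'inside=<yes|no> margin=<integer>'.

d = (24, 8),  |d|² = 640;  R = 1+2 = 3,  c = 640−3² = 631
v_rel = (9, 4),  |v_rel|² = 97;  v_rel·d = (9)·(24) + (4)·(8) = 248
97·t² − 496·t + 631 = 0  ⇒  m = 248² − 97·631 = 297
m = 297 > 0,  v_rel·d = 248 > 0  ⇒  inside

inside=yes margin=297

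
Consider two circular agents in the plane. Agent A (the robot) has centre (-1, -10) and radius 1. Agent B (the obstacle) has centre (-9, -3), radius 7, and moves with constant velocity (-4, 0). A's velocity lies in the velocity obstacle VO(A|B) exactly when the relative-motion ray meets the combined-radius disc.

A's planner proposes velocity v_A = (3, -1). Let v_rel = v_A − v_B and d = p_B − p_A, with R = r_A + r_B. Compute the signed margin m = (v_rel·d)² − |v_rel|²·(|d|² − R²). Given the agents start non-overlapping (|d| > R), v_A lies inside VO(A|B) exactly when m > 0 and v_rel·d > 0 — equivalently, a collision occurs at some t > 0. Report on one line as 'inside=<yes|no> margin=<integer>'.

d = (-8, 7),  |d|² = 113;  R = 1+7 = 8,  c = 113−8² = 49
v_rel = (7, -1),  |v_rel|² = 50;  v_rel·d = (7)·(-8) + (-1)·(7) = -63
50·t² + 126·t + 49 = 0  ⇒  m = (-63)² − 50·49 = 1519
m = 1519 > 0,  v_rel·d = -63 < 0  ⇒  outside

inside=no margin=1519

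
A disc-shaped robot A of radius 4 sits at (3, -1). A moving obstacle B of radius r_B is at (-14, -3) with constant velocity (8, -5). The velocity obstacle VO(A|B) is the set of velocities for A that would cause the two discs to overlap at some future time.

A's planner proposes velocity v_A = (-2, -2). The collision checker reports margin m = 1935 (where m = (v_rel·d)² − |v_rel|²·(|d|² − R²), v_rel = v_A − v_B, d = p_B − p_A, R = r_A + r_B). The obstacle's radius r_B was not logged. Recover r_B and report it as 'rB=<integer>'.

m = 1935
d = (-17, -2);  v_rel = (-10, 3),  |v_rel|² = 109
v_rel×d = (-10)·(-2) − (3)·(-17) = 71
since m = R²·109 − 71²:  R² = (5041 + 1935) / 109 = 64
R = √64 = 8  ⇒  r_B = 8 − 4 = 4

rB=4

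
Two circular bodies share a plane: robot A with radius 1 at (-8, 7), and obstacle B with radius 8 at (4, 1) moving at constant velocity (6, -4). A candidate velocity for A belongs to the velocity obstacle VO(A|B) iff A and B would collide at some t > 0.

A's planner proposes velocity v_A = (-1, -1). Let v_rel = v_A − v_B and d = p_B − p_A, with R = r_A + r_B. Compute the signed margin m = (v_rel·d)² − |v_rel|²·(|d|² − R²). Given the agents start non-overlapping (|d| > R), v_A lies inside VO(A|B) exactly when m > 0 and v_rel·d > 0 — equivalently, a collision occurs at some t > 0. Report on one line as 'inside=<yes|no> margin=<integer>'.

d = (12, -6),  |d|² = 180;  R = 1+8 = 9,  c = 180−9² = 99
v_rel = (-7, 3),  |v_rel|² = 58;  v_rel·d = (-7)·(12) + (3)·(-6) = -102
58·t² + 204·t + 99 = 0  ⇒  m = (-102)² − 58·99 = 4662
m = 4662 > 0,  v_rel·d = -102 < 0  ⇒  outside

inside=no margin=4662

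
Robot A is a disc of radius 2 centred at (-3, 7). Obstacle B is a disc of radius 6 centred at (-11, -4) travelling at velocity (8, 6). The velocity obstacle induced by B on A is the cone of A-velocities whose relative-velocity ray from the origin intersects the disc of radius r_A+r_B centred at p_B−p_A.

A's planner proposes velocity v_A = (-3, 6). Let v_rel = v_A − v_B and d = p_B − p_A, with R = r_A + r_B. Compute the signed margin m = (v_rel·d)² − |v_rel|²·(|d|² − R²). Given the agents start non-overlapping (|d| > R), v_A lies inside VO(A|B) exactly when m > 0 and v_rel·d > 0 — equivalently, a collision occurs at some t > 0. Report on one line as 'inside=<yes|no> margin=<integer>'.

d = (-8, -11),  |d|² = 185;  R = 2+6 = 8,  c = 185−8² = 121
v_rel = (-11, 0),  |v_rel|² = 121;  v_rel·d = (-11)·(-8) + (0)·(-11) = 88
121·t² − 176·t + 121 = 0  ⇒  m = 88² − 121·121 = -6897
m = -6897 < 0,  v_rel·d = 88 > 0  ⇒  outside

inside=no margin=-6897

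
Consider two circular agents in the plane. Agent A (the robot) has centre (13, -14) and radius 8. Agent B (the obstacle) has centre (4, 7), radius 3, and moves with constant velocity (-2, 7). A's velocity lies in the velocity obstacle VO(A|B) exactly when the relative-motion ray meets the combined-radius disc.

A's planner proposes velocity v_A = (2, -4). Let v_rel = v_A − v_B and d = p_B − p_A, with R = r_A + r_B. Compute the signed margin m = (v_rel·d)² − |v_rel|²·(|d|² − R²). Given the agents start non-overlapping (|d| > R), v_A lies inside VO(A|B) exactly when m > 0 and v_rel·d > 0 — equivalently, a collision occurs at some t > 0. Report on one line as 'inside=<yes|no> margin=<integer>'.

d = (-9, 21),  |d|² = 522;  R = 8+3 = 11,  c = 522−11² = 401
v_rel = (4, -11),  |v_rel|² = 137;  v_rel·d = (4)·(-9) + (-11)·(21) = -267
137·t² + 534·t + 401 = 0  ⇒  m = (-267)² − 137·401 = 16352
m = 16352 > 0,  v_rel·d = -267 < 0  ⇒  outside

inside=no margin=16352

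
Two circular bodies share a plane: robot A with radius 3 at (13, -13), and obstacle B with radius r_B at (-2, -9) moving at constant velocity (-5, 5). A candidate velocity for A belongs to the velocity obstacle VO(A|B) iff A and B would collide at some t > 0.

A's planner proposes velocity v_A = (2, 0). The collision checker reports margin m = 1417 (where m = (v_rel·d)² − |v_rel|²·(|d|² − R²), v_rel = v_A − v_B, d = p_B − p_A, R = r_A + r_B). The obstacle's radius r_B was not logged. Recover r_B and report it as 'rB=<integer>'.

m = 1417
d = (-15, 4);  v_rel = (7, -5),  |v_rel|² = 74
v_rel×d = (7)·(4) − (-5)·(-15) = -47
since m = R²·74 − (-47)²:  R² = (2209 + 1417) / 74 = 49
R = √49 = 7  ⇒  r_B = 7 − 3 = 4

rB=4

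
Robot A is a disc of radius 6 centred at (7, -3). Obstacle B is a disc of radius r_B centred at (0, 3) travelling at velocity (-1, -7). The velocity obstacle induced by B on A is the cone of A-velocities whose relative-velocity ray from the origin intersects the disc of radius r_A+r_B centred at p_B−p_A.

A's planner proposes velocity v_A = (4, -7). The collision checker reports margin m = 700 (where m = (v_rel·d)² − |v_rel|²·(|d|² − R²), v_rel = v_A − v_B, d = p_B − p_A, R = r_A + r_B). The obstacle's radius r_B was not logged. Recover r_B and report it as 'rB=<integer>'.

m = 700
d = (-7, 6);  v_rel = (5, 0),  |v_rel|² = 25
v_rel×d = (5)·(6) − (0)·(-7) = 30
since m = R²·25 − 30²:  R² = (900 + 700) / 25 = 64
R = √64 = 8  ⇒  r_B = 8 − 6 = 2

rB=2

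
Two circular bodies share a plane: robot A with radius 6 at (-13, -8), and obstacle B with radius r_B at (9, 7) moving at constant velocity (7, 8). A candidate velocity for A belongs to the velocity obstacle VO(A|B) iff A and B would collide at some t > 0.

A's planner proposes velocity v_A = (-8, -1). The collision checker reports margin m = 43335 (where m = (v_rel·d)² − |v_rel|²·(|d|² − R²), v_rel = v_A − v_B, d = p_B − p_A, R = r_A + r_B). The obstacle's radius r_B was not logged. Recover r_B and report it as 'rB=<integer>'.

m = 43335
d = (22, 15);  v_rel = (-15, -9),  |v_rel|² = 306
v_rel×d = (-15)·(15) − (-9)·(22) = -27
since m = R²·306 − (-27)²:  R² = (729 + 43335) / 306 = 144
R = √144 = 12  ⇒  r_B = 12 − 6 = 6

rB=6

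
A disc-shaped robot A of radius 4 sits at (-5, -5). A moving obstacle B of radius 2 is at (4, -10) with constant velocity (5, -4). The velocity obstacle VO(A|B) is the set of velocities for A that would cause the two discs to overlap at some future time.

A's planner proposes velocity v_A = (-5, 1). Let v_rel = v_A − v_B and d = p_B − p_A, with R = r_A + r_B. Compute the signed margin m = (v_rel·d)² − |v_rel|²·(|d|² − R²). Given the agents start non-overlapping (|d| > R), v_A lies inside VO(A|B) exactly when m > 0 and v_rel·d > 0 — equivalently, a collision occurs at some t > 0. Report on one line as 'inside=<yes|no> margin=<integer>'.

d = (9, -5),  |d|² = 106;  R = 4+2 = 6,  c = 106−6² = 70
v_rel = (-10, 5),  |v_rel|² = 125;  v_rel·d = (-10)·(9) + (5)·(-5) = -115
125·t² + 230·t + 70 = 0  ⇒  m = (-115)² − 125·70 = 4475
m = 4475 > 0,  v_rel·d = -115 < 0  ⇒  outside

inside=no margin=4475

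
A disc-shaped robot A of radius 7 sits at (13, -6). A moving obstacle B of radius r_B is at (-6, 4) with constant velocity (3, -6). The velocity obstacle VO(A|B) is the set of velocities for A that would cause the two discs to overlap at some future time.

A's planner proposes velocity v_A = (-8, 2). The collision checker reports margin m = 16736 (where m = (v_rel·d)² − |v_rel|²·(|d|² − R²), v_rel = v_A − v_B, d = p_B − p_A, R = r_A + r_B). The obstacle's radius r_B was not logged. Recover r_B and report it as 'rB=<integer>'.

m = 16736
d = (-19, 10);  v_rel = (-11, 8),  |v_rel|² = 185
v_rel×d = (-11)·(10) − (8)·(-19) = 42
since m = R²·185 − 42²:  R² = (1764 + 16736) / 185 = 100
R = √100 = 10  ⇒  r_B = 10 − 7 = 3

rB=3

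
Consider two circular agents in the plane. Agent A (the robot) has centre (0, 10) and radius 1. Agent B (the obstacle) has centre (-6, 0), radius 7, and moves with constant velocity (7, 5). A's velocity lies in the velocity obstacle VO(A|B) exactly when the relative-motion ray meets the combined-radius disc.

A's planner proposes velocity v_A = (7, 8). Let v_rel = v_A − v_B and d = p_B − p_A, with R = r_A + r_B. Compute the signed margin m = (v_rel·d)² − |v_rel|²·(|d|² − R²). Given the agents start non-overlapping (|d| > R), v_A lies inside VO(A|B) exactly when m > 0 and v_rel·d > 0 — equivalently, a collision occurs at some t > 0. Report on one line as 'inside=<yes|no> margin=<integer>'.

d = (-6, -10),  |d|² = 136;  R = 1+7 = 8,  c = 136−8² = 72
v_rel = (0, 3),  |v_rel|² = 9;  v_rel·d = (0)·(-6) + (3)·(-10) = -30
9·t² + 60·t + 72 = 0  ⇒  m = (-30)² − 9·72 = 252
m = 252 > 0,  v_rel·d = -30 < 0  ⇒  outside

inside=no margin=252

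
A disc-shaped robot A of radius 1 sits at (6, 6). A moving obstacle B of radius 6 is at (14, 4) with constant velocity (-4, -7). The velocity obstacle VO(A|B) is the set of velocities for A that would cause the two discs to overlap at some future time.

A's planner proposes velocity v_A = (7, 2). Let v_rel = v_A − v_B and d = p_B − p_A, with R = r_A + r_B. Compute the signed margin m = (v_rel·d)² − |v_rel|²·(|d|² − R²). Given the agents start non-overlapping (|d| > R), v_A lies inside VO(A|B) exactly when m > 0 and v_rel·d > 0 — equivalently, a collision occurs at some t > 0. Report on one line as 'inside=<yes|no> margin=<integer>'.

d = (8, -2),  |d|² = 68;  R = 1+6 = 7,  c = 68−7² = 19
v_rel = (11, 9),  |v_rel|² = 202;  v_rel·d = (11)·(8) + (9)·(-2) = 70
202·t² − 140·t + 19 = 0  ⇒  m = 70² − 202·19 = 1062
m = 1062 > 0,  v_rel·d = 70 > 0  ⇒  inside

inside=yes margin=1062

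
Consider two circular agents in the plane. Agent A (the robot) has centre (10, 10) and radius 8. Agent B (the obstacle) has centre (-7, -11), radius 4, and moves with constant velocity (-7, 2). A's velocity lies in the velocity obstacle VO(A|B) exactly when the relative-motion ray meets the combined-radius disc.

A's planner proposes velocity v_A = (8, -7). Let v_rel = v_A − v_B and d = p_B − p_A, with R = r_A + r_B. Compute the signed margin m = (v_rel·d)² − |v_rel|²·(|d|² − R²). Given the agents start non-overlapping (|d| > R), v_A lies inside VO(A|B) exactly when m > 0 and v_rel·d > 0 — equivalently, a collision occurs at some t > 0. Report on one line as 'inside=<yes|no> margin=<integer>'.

d = (-17, -21),  |d|² = 730;  R = 8+4 = 12,  c = 730−12² = 586
v_rel = (15, -9),  |v_rel|² = 306;  v_rel·d = (15)·(-17) + (-9)·(-21) = -66
306·t² + 132·t + 586 = 0  ⇒  m = (-66)² − 306·586 = -174960
m = -174960 < 0,  v_rel·d = -66 < 0  ⇒  outside

inside=no margin=-174960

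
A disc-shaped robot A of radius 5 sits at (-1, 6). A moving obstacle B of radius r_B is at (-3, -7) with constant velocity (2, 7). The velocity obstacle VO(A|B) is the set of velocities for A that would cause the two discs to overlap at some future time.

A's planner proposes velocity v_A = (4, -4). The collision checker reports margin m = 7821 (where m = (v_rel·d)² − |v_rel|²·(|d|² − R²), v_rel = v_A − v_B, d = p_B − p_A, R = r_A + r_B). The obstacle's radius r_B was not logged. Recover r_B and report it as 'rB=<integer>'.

m = 7821
d = (-2, -13);  v_rel = (2, -11),  |v_rel|² = 125
v_rel×d = (2)·(-13) − (-11)·(-2) = -48
since m = R²·125 − (-48)²:  R² = (2304 + 7821) / 125 = 81
R = √81 = 9  ⇒  r_B = 9 − 5 = 4

rB=4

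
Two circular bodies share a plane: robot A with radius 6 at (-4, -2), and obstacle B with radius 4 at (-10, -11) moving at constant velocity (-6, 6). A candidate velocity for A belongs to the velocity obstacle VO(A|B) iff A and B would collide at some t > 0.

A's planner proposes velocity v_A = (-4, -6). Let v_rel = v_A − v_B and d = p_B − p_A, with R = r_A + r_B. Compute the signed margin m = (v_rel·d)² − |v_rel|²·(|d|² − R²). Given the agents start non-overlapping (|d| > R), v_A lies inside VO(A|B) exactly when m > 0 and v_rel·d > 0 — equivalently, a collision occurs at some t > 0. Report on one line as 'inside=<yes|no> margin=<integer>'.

d = (-6, -9),  |d|² = 117;  R = 6+4 = 10,  c = 117−10² = 17
v_rel = (2, -12),  |v_rel|² = 148;  v_rel·d = (2)·(-6) + (-12)·(-9) = 96
148·t² − 192·t + 17 = 0  ⇒  m = 96² − 148·17 = 6700
m = 6700 > 0,  v_rel·d = 96 > 0  ⇒  inside

inside=yes margin=6700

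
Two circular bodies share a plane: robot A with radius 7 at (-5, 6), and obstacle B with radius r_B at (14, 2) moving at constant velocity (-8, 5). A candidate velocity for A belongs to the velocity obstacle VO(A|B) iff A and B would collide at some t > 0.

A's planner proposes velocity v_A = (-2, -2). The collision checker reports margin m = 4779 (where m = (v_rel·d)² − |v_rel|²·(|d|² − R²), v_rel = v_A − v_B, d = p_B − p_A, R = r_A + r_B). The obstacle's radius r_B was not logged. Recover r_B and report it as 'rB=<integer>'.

m = 4779
d = (19, -4);  v_rel = (6, -7),  |v_rel|² = 85
v_rel×d = (6)·(-4) − (-7)·(19) = 109
since m = R²·85 − 109²:  R² = (11881 + 4779) / 85 = 196
R = √196 = 14  ⇒  r_B = 14 − 7 = 7

rB=7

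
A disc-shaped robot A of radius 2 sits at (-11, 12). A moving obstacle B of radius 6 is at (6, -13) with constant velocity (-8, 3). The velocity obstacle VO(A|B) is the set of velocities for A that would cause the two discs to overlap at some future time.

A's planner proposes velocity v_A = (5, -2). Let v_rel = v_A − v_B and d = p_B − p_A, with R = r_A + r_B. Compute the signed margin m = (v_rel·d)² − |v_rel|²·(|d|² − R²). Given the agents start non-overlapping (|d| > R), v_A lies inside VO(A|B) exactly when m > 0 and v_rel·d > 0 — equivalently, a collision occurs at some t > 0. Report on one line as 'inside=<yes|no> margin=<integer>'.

d = (17, -25),  |d|² = 914;  R = 2+6 = 8,  c = 914−8² = 850
v_rel = (13, -5),  |v_rel|² = 194;  v_rel·d = (13)·(17) + (-5)·(-25) = 346
194·t² − 692·t + 850 = 0  ⇒  m = 346² − 194·850 = -45184
m = -45184 < 0,  v_rel·d = 346 > 0  ⇒  outside

inside=no margin=-45184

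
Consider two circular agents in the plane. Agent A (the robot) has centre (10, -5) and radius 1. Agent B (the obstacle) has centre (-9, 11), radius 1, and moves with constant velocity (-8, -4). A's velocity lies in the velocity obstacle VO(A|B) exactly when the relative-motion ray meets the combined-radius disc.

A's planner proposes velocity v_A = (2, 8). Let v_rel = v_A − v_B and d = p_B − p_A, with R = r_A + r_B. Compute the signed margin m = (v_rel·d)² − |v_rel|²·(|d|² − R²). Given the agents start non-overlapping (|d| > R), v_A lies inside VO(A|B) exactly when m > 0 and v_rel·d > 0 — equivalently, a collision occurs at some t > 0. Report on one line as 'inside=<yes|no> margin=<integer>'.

d = (-19, 16),  |d|² = 617;  R = 1+1 = 2,  c = 617−2² = 613
v_rel = (10, 12),  |v_rel|² = 244;  v_rel·d = (10)·(-19) + (12)·(16) = 2
244·t² − 4·t + 613 = 0  ⇒  m = 2² − 244·613 = -149568
m = -149568 < 0,  v_rel·d = 2 > 0  ⇒  outside

inside=no margin=-149568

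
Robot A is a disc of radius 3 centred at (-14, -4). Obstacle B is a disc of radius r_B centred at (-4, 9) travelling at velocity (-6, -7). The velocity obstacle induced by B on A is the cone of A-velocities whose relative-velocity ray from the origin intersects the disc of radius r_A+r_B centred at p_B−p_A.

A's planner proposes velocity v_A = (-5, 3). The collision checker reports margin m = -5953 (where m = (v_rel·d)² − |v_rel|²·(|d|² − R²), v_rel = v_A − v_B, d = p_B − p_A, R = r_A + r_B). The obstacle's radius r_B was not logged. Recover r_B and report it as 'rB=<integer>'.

m = -5953
d = (10, 13);  v_rel = (1, 10),  |v_rel|² = 101
v_rel×d = (1)·(13) − (10)·(10) = -87
since m = R²·101 − (-87)²:  R² = (7569 + -5953) / 101 = 16
R = √16 = 4  ⇒  r_B = 4 − 3 = 1

rB=1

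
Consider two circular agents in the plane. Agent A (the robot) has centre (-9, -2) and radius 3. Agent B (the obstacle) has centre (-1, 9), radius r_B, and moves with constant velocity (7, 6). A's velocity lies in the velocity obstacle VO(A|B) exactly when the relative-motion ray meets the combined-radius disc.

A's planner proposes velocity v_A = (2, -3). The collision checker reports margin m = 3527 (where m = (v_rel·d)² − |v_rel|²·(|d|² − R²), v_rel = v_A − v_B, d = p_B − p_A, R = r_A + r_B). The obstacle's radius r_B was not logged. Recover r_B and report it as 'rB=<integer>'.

m = 3527
d = (8, 11);  v_rel = (-5, -9),  |v_rel|² = 106
v_rel×d = (-5)·(11) − (-9)·(8) = 17
since m = R²·106 − 17²:  R² = (289 + 3527) / 106 = 36
R = √36 = 6  ⇒  r_B = 6 − 3 = 3

rB=3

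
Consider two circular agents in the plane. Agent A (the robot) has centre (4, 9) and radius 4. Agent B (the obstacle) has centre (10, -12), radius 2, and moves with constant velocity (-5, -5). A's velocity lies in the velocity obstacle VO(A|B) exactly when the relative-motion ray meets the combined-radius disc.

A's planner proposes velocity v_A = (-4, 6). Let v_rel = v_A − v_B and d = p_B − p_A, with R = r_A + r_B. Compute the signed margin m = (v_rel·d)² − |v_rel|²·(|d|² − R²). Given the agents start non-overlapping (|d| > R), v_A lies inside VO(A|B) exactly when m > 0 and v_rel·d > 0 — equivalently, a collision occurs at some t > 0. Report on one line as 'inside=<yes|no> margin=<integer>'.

d = (6, -21),  |d|² = 477;  R = 4+2 = 6,  c = 477−6² = 441
v_rel = (1, 11),  |v_rel|² = 122;  v_rel·d = (1)·(6) + (11)·(-21) = -225
122·t² + 450·t + 441 = 0  ⇒  m = (-225)² − 122·441 = -3177
m = -3177 < 0,  v_rel·d = -225 < 0  ⇒  outside

inside=no margin=-3177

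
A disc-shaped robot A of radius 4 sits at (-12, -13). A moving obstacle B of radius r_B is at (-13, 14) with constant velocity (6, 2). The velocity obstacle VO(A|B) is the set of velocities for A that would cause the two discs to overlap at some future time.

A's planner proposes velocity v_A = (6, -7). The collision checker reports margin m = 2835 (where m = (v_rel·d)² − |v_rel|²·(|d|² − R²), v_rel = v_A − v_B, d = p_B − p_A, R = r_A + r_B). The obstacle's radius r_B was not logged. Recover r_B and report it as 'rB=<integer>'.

m = 2835
d = (-1, 27);  v_rel = (0, -9),  |v_rel|² = 81
v_rel×d = (0)·(27) − (-9)·(-1) = -9
since m = R²·81 − (-9)²:  R² = (81 + 2835) / 81 = 36
R = √36 = 6  ⇒  r_B = 6 − 4 = 2

rB=2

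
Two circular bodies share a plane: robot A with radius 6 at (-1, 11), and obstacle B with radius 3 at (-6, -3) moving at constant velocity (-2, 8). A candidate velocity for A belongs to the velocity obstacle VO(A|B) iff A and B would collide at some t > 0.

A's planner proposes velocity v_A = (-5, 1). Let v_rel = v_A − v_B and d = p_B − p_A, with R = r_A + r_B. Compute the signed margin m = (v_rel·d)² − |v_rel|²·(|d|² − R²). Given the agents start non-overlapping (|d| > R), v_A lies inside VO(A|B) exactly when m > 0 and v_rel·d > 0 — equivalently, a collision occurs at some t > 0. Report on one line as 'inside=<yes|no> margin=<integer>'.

d = (-5, -14),  |d|² = 221;  R = 6+3 = 9,  c = 221−9² = 140
v_rel = (-3, -7),  |v_rel|² = 58;  v_rel·d = (-3)·(-5) + (-7)·(-14) = 113
58·t² − 226·t + 140 = 0  ⇒  m = 113² − 58·140 = 4649
m = 4649 > 0,  v_rel·d = 113 > 0  ⇒  inside

inside=yes margin=4649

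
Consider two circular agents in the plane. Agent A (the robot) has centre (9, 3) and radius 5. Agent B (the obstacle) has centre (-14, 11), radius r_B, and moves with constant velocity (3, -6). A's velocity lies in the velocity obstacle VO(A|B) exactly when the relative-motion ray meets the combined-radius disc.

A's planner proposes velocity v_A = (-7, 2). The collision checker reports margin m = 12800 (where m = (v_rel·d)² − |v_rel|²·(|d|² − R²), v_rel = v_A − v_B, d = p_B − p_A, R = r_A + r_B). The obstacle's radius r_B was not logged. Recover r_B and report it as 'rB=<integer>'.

m = 12800
d = (-23, 8);  v_rel = (-10, 8),  |v_rel|² = 164
v_rel×d = (-10)·(8) − (8)·(-23) = 104
since m = R²·164 − 104²:  R² = (10816 + 12800) / 164 = 144
R = √144 = 12  ⇒  r_B = 12 − 5 = 7

rB=7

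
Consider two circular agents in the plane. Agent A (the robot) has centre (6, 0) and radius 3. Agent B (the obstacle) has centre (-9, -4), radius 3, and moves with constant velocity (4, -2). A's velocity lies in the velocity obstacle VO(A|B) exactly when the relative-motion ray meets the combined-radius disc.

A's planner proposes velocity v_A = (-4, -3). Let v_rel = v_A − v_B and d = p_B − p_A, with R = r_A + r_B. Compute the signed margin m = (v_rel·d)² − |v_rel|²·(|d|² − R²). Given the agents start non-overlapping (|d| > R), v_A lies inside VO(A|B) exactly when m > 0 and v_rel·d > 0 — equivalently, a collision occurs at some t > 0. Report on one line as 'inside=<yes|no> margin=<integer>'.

d = (-15, -4),  |d|² = 241;  R = 3+3 = 6,  c = 241−6² = 205
v_rel = (-8, -1),  |v_rel|² = 65;  v_rel·d = (-8)·(-15) + (-1)·(-4) = 124
65·t² − 248·t + 205 = 0  ⇒  m = 124² − 65·205 = 2051
m = 2051 > 0,  v_rel·d = 124 > 0  ⇒  inside

inside=yes margin=2051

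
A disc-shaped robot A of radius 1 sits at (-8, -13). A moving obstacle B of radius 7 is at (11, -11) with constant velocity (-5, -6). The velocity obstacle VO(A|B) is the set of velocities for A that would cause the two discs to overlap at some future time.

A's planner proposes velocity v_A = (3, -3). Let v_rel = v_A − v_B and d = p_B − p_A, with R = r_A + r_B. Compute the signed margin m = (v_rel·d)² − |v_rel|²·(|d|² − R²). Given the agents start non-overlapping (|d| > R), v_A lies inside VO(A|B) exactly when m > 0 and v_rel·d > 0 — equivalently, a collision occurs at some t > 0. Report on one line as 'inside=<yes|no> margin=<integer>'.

d = (19, 2),  |d|² = 365;  R = 1+7 = 8,  c = 365−8² = 301
v_rel = (8, 3),  |v_rel|² = 73;  v_rel·d = (8)·(19) + (3)·(2) = 158
73·t² − 316·t + 301 = 0  ⇒  m = 158² − 73·301 = 2991
m = 2991 > 0,  v_rel·d = 158 > 0  ⇒  inside

inside=yes margin=2991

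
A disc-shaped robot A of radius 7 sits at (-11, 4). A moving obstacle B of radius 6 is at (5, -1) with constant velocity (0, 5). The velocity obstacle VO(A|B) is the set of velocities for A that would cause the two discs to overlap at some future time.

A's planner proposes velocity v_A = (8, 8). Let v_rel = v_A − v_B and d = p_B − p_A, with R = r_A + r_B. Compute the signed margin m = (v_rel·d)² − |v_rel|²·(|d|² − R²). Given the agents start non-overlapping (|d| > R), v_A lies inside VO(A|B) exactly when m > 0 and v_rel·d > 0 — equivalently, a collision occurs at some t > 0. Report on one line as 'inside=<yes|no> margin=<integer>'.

d = (16, -5),  |d|² = 281;  R = 7+6 = 13,  c = 281−13² = 112
v_rel = (8, 3),  |v_rel|² = 73;  v_rel·d = (8)·(16) + (3)·(-5) = 113
73·t² − 226·t + 112 = 0  ⇒  m = 113² − 73·112 = 4593
m = 4593 > 0,  v_rel·d = 113 > 0  ⇒  inside

inside=yes margin=4593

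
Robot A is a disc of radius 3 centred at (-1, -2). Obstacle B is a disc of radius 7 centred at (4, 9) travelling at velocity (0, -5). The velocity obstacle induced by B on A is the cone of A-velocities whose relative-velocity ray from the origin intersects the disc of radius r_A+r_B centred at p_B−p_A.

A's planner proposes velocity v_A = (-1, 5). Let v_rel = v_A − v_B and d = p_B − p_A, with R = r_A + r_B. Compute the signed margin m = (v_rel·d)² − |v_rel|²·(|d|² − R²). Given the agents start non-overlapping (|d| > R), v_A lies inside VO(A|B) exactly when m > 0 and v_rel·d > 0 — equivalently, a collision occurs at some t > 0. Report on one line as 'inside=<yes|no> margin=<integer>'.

d = (5, 11),  |d|² = 146;  R = 3+7 = 10,  c = 146−10² = 46
v_rel = (-1, 10),  |v_rel|² = 101;  v_rel·d = (-1)·(5) + (10)·(11) = 105
101·t² − 210·t + 46 = 0  ⇒  m = 105² − 101·46 = 6379
m = 6379 > 0,  v_rel·d = 105 > 0  ⇒  inside

inside=yes margin=6379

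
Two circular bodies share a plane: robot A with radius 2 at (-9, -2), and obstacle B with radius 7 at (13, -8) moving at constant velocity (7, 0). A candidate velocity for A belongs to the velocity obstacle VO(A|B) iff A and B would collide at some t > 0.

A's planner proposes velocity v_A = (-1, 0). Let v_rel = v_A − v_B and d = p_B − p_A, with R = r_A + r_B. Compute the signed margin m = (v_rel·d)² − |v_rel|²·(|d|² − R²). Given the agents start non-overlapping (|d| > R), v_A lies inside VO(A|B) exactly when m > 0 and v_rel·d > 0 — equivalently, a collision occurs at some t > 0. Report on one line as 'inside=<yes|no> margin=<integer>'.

d = (22, -6),  |d|² = 520;  R = 2+7 = 9,  c = 520−9² = 439
v_rel = (-8, 0),  |v_rel|² = 64;  v_rel·d = (-8)·(22) + (0)·(-6) = -176
64·t² + 352·t + 439 = 0  ⇒  m = (-176)² − 64·439 = 2880
m = 2880 > 0,  v_rel·d = -176 < 0  ⇒  outside

inside=no margin=2880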